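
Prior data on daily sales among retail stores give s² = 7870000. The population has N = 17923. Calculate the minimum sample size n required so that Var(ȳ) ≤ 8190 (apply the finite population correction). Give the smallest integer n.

Without fpc, n₀ = s²/D = 7870000/8190 = 960.9280.
With fpc, (1 − n/N)·s²/n ≤ D requires n ≥ n₀/(1 + n₀/N) = 960.9280/(1 + 960.9280/17923) = 912.0302.
Rounding up, n = 913.

913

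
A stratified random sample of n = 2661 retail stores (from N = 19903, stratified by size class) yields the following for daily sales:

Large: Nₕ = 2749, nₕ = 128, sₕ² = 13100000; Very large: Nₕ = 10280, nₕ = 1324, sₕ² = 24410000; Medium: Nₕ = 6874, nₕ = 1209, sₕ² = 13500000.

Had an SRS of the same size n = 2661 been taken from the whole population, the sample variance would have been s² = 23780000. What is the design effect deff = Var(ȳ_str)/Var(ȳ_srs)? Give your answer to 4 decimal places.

0.9357

Var(ȳ_str) = Σ Wₕ²(1−fₕ)sₕ²/nₕ with Wₕ = Nₕ/19903:
  Large: (2749/19903)²·(1−128/2749)·13100000/128 = 1861.5127
  Very large: (10280/19903)²·(1−1324/10280)·24410000/1324 = 4284.9909
  Medium: (6874/19903)²·(1−1209/6874)·13500000/1209 = 1097.6903
  → Var(ȳ_str) = 7244.1939.
Var(ȳ_srs) = (1 − 2661/19903)·23780000/2661 = 7741.6953.
deff = 7244.1939 / 7741.6953 = 0.9357.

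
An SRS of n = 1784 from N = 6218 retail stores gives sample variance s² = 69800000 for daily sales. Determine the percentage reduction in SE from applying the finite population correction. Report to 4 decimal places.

15.5553

f = n/N = 1784/6218 = 0.28690897.
SE_no-fpc = √(s²/n) = 197.80182; SE_fpc = √((1−f)s²/n) = 167.03319.
Ratio = √(1−f) = 0.84444717. Reduction = 100·(1 − 0.84444717) = 15.5553%.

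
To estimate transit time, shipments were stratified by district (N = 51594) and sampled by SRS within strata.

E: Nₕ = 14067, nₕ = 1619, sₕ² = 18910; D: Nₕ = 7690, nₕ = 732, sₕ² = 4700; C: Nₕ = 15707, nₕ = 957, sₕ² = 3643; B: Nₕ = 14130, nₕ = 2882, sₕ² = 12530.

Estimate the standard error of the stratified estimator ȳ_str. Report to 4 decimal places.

1.2200

Var(ȳ_str) = Σₕ Wₕ²(1 − fₕ)sₕ²/nₕ with Wₕ = Nₕ/N, N = 51594.
E: Wₕ = 0.27264798; term = 0.27264798²·(1 − 0.11509206)·18910/1619 = 0.76832922.
D: Wₕ = 0.14904834; term = 0.14904834²·(1 − 0.09518856)·4700/732 = 0.12906222.
C: Wₕ = 0.30443462; term = 0.30443462²·(1 − 0.06092825)·3643/957 = 0.33130966.
B: Wₕ = 0.27386905; term = 0.27386905²·(1 − 0.20396320)·12530/2882 = 0.25958295.
Sum = 1.4882841.
SE = √(1.4882841) = 1.2200.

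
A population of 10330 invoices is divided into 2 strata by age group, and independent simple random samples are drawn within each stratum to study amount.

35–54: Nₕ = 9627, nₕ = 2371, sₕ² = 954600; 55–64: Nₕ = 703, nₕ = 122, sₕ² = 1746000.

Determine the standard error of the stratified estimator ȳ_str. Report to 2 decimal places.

Var(ȳ_str) = Σₕ Wₕ²(1 − fₕ)sₕ²/nₕ with Wₕ = Nₕ/N, N = 10330.
35–54: Wₕ = 0.93194579; term = 0.93194579²·(1 − 0.24628649)·954600/2371 = 263.55877.
55–64: Wₕ = 0.06805421; term = 0.06805421²·(1 − 0.17354196)·1746000/122 = 54.779142.
Sum = 318.33791.
SE = √(318.33791) = 17.84.

17.84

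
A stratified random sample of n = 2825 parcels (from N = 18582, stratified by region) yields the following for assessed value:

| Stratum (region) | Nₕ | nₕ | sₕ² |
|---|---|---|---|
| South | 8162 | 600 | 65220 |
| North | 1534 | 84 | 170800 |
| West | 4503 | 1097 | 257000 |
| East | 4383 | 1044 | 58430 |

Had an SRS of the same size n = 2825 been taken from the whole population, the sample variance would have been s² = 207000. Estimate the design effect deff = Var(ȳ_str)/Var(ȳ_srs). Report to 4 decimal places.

Var(ȳ_str) = Σ Wₕ²(1−fₕ)sₕ²/nₕ with Wₕ = Nₕ/18582:
  South: (8162/18582)²·(1−600/8162)·65220/600 = 19.430228
  North: (1534/18582)²·(1−84/1534)·170800/84 = 13.098363
  West: (4503/18582)²·(1−1097/4503)·257000/1097 = 10.406104
  East: (4383/18582)²·(1−1044/4383)·58430/1044 = 2.3721293
  → Var(ȳ_str) = 45.306824.
Var(ȳ_srs) = (1 − 2825/18582)·207000/2825 = 62.134524.
deff = 45.306824 / 62.134524 = 0.7292.

0.7292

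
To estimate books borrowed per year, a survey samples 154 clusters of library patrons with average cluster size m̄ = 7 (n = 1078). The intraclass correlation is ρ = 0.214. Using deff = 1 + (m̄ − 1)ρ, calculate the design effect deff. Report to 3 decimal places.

2.284

deff = 1 + (7 − 1)·0.214 = 1 + 1.284 = 2.284.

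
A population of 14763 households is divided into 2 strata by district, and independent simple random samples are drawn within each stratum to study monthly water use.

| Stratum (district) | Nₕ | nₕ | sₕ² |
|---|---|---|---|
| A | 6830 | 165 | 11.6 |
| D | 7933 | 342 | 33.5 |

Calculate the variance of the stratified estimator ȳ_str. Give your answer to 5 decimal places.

0.04175

Var(ȳ_str) = Σₕ Wₕ²(1 − fₕ)sₕ²/nₕ with Wₕ = Nₕ/N, N = 14763.
A: Wₕ = 0.46264309; term = 0.46264309²·(1 − 0.02415813)·11.6/165 = 0.014684044.
D: Wₕ = 0.53735691; term = 0.53735691²·(1 − 0.04311106)·33.5/342 = 0.027064868.
Sum = 0.041748912.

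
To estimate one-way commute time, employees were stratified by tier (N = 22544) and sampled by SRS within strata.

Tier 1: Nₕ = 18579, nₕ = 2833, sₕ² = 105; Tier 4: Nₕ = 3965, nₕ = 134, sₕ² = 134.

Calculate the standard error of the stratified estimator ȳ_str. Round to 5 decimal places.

0.22632

Var(ȳ_str) = Σₕ Wₕ²(1 − fₕ)sₕ²/nₕ with Wₕ = Nₕ/N, N = 22544.
Tier 1: Wₕ = 0.82412172; term = 0.82412172²·(1 − 0.15248399)·105/2833 = 0.021334052.
Tier 4: Wₕ = 0.17587828; term = 0.17587828²·(1 − 0.03379571)·134/134 = 0.029887762.
Sum = 0.051221814.
SE = √(0.051221814) = 0.22632.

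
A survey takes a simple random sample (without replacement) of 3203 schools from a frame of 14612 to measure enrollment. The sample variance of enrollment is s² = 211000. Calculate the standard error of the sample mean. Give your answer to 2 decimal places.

Under SRS without replacement, Var(ȳ) = (1 − f)·s²/n with f = n/N = 3203/14612 = 0.21920339.
Var(ȳ) = (1 − 0.21920339)·211000/3203 = 0.78079661·65.875741 = 51.435555.
SE(ȳ) = √(51.435555) = 7.17.

7.17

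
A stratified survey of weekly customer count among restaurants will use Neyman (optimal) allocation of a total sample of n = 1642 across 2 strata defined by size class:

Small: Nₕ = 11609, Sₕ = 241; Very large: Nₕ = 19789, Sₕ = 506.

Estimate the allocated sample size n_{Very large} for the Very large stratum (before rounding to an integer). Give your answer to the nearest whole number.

Neyman allocation: nₕ = n·NₕSₕ / Σⱼ NⱼSⱼ.
Σ NⱼSⱼ = 11609·241 + 19789·506 = 1.2811003 × 10^7.
n_{Very large} = 1642·19789·506 / (1.2811003 × 10^7) = 1283.

1283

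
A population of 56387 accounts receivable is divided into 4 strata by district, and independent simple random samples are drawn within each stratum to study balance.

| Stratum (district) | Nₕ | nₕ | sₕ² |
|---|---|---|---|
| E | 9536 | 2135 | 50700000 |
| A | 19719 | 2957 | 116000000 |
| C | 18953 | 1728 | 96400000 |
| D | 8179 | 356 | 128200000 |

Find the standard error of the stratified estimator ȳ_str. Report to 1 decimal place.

Var(ȳ_str) = Σₕ Wₕ²(1 − fₕ)sₕ²/nₕ with Wₕ = Nₕ/N, N = 56387.
E: Wₕ = 0.16911700; term = 0.16911700²·(1 − 0.22388842)·50700000/2135 = 527.11909.
A: Wₕ = 0.34970827; term = 0.34970827²·(1 − 0.14995689)·116000000/2957 = 4078.1144.
C: Wₕ = 0.33612357; term = 0.33612357²·(1 − 0.09117290)·96400000/1728 = 5728.1253.
D: Wₕ = 0.14505116; term = 0.14505116²·(1 − 0.04352610)·128200000/356 = 7246.922.
Sum = 17580.281.
SE = √(17580.281) = 132.6.

132.6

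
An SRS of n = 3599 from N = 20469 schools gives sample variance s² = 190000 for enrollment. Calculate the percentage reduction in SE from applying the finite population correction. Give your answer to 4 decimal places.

9.2160

f = n/N = 3599/20469 = 0.17582686.
SE_no-fpc = √(s²/n) = 7.2658408; SE_fpc = √((1−f)s²/n) = 6.5962196.
Ratio = √(1−f) = 0.90783982. Reduction = 100·(1 − 0.90783982) = 9.2160%.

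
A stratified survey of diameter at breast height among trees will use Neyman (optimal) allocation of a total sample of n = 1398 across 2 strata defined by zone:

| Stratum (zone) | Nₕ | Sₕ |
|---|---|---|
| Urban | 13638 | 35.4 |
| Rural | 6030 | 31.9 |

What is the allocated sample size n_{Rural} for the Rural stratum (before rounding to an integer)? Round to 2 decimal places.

Neyman allocation: nₕ = n·NₕSₕ / Σⱼ NⱼSⱼ.
Σ NⱼSⱼ = 13638·35.4 + 6030·31.9 = 675142.2.
n_{Rural} = 1398·6030·31.9 / 675142.2 = 398.31.

398.31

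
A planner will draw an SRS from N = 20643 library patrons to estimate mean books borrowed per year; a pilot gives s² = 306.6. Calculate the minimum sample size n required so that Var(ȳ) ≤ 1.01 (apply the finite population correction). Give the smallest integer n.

Without fpc, n₀ = s²/D = 306.6/1.01 = 303.5644.
With fpc, (1 − n/N)·s²/n ≤ D requires n ≥ n₀/(1 + n₀/N) = 303.5644/(1 + 303.5644/20643) = 299.1650.
Rounding up, n = 300.

300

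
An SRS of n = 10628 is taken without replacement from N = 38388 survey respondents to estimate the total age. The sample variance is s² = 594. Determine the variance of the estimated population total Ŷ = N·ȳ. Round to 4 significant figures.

5.956 × 10^7

Var(Ŷ) = N²·Var(ȳ) = N²·(1 − n/N)·s²/n.
f = 10628/38388 = 0.27685735; Var(ȳ) = 0.72314265·594/10628 = 0.040416516.
Var(Ŷ) = 38388² · 0.040416516 = 5.9559336 × 10^7.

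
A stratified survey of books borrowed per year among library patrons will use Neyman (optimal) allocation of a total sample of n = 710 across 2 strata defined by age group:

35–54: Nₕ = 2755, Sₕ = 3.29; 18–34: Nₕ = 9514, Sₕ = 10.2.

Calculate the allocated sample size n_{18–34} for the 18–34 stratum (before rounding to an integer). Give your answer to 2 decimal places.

649.35

Neyman allocation: nₕ = n·NₕSₕ / Σⱼ NⱼSⱼ.
Σ NⱼSⱼ = 2755·3.29 + 9514·10.2 = 106106.75.
n_{18–34} = 710·9514·10.2 / 106106.75 = 649.35.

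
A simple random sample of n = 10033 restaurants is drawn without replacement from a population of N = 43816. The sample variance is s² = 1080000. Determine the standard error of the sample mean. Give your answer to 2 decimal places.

9.11

Under SRS without replacement, Var(ȳ) = (1 − f)·s²/n with f = n/N = 10033/43816 = 0.22898028.
Var(ȳ) = (1 − 0.22898028)·1080000/10033 = 0.77101972·107.64477 = 82.996242.
SE(ȳ) = √(82.996242) = 9.11.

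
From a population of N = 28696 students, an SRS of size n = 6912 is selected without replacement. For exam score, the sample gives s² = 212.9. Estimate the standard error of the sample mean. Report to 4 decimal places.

0.1529

Under SRS without replacement, Var(ȳ) = (1 − f)·s²/n with f = n/N = 6912/28696 = 0.24086981.
Var(ȳ) = (1 − 0.24086981)·212.9/6912 = 0.75913019·0.030801505 = 0.023382352.
SE(ȳ) = √(0.023382352) = 0.1529.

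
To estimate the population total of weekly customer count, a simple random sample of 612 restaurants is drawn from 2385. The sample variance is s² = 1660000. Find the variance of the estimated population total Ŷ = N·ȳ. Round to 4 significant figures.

Var(Ŷ) = N²·Var(ȳ) = N²·(1 − n/N)·s²/n.
f = 612/2385 = 0.25660377; Var(ȳ) = 0.74339623·1660000/612 = 2016.4015.
Var(Ŷ) = 2385² · 2016.4015 = 1.1469745 × 10^10.

1.147 × 10^10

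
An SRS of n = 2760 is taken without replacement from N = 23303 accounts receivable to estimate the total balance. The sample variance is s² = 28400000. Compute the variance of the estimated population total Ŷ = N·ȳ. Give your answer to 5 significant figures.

4.9259 × 10^12

Var(Ŷ) = N²·Var(ȳ) = N²·(1 − n/N)·s²/n.
f = 2760/23303 = 0.11843969; Var(ȳ) = 0.88156031·28400000/2760 = 9071.1279.
Var(Ŷ) = 23303² · 9071.1279 = 4.9258929 × 10^12.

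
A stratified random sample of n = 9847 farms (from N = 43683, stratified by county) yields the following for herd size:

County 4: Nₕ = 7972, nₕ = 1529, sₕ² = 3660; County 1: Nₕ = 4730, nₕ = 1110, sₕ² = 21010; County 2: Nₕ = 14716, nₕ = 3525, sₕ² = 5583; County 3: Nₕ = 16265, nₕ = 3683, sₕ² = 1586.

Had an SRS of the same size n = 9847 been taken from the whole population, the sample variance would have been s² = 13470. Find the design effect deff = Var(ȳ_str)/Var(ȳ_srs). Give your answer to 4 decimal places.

Var(ȳ_str) = Σ Wₕ²(1−fₕ)sₕ²/nₕ with Wₕ = Nₕ/43683:
  County 4: (7972/43683)²·(1−1529/7972)·3660/1529 = 0.06443237
  County 1: (4730/43683)²·(1−1110/4730)·21010/1110 = 0.16984309
  County 2: (14716/43683)²·(1−3525/14716)·5583/3525 = 0.13669174
  County 3: (16265/43683)²·(1−3683/16265)·1586/3683 = 0.046182804
  → Var(ȳ_str) = 0.41715.
Var(ȳ_srs) = (1 − 9847/43683)·13470/9847 = 1.0595714.
deff = 0.41715 / 1.0595714 = 0.3937.

0.3937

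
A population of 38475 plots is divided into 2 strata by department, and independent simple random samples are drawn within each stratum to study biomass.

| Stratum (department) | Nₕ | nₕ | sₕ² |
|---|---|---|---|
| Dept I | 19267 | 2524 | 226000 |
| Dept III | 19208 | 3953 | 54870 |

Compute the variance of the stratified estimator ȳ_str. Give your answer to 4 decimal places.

Var(ȳ_str) = Σₕ Wₕ²(1 − fₕ)sₕ²/nₕ with Wₕ = Nₕ/N, N = 38475.
Dept I: Wₕ = 0.50076673; term = 0.50076673²·(1 − 0.13100119)·226000/2524 = 19.512333.
Dept III: Wₕ = 0.49923327; term = 0.49923327²·(1 − 0.20579967)·54870/3953 = 2.7475477.
Sum = 22.259881.

22.2599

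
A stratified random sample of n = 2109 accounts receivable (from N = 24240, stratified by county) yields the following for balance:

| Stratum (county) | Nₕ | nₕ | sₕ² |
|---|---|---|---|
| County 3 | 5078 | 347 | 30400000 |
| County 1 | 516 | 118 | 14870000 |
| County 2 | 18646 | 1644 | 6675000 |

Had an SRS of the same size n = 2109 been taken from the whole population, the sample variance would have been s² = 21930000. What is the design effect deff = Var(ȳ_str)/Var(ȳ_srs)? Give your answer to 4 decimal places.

Var(ȳ_str) = Σ Wₕ²(1−fₕ)sₕ²/nₕ with Wₕ = Nₕ/24240:
  County 3: (5078/24240)²·(1−347/5078)·30400000/347 = 3581.9913
  County 1: (516/24240)²·(1−118/516)·14870000/118 = 44.044989
  County 2: (18646/24240)²·(1−1644/18646)·6675000/1644 = 2190.6345
  → Var(ȳ_str) = 5816.6708.
Var(ȳ_srs) = (1 − 2109/24240)·21930000/2109 = 9493.5901.
deff = 5816.6708 / 9493.5901 = 0.6127.

0.6127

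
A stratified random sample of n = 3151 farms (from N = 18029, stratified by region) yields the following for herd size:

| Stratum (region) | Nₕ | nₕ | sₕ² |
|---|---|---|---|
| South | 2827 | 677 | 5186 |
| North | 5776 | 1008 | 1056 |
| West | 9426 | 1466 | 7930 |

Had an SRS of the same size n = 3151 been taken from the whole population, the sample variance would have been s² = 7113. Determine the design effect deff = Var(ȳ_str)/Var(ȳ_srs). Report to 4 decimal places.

0.7948

Var(ȳ_str) = Σ Wₕ²(1−fₕ)sₕ²/nₕ with Wₕ = Nₕ/18029:
  South: (2827/18029)²·(1−677/2827)·5186/677 = 0.14324017
  North: (5776/18029)²·(1−1008/5776)·1056/1008 = 0.088761277
  West: (9426/18029)²·(1−1466/9426)·7930/1466 = 1.2486377
  → Var(ȳ_str) = 1.4806391.
Var(ȳ_srs) = (1 − 3151/18029)·7113/3151 = 1.8628476.
deff = 1.4806391 / 1.8628476 = 0.7948.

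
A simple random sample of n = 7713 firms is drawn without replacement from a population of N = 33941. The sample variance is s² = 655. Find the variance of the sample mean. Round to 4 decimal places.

0.0656

Under SRS without replacement, Var(ȳ) = (1 − f)·s²/n with f = n/N = 7713/33941 = 0.22724728.
Var(ȳ) = (1 − 0.22724728)·655/7713 = 0.77275272·0.084921561 = 0.065623367.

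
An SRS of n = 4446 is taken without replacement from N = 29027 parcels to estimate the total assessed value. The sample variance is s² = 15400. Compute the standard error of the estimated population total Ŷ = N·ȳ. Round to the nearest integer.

Var(Ŷ) = N²·Var(ȳ) = N²·(1 − n/N)·s²/n.
f = 4446/29027 = 0.15316774; Var(ȳ) = 0.84683226·15400/4446 = 2.9332471.
Var(Ŷ) = 29027² · 2.9332471 = 2.4714564 × 10^9.
SE(Ŷ) = √(2.4714564 × 10^9) = 49714.

49714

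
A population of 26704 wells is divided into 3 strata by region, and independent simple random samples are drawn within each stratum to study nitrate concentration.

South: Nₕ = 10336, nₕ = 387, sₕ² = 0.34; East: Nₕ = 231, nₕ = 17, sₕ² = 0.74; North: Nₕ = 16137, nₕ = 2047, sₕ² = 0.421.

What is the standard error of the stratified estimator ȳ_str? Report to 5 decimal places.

0.01397

Var(ȳ_str) = Σₕ Wₕ²(1 − fₕ)sₕ²/nₕ with Wₕ = Nₕ/N, N = 26704.
South: Wₕ = 0.38705812; term = 0.38705812²·(1 − 0.03744195)·0.34/387 = 1.2669143 × 10^-4.
East: Wₕ = 0.00865039; term = 0.00865039²·(1 − 0.07359307)·0.74/17 = 3.01756 × 10^-6.
North: Wₕ = 0.60429149; term = 0.60429149²·(1 − 0.12685134)·0.421/2047 = 6.5576073 × 10^-5.
Sum = 1.9528506 × 10^-4.
SE = √(1.9528506 × 10^-4) = 0.01397.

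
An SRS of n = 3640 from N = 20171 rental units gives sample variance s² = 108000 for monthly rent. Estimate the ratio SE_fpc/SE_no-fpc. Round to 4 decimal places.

0.9053

f = n/N = 3640/20171 = 0.18045709.
SE_no-fpc = √(s²/n) = 5.4470478; SE_fpc = √((1−f)s²/n) = 4.9311366.
Ratio = √(1−f) = 0.90528609.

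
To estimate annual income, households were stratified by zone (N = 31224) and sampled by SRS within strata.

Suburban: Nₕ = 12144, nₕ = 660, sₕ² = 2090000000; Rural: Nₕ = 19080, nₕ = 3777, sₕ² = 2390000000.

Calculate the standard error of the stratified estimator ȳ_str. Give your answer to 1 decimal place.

801.6

Var(ȳ_str) = Σₕ Wₕ²(1 − fₕ)sₕ²/nₕ with Wₕ = Nₕ/N, N = 31224.
Suburban: Wₕ = 0.38893159; term = 0.38893159²·(1 − 0.05434783)·2090000000/660 = 452981.24.
Rural: Wₕ = 0.61106841; term = 0.61106841²·(1 − 0.19795597)·2390000000/3777 = 189508.54.
Sum = 642489.78.
SE = √(642489.78) = 801.6.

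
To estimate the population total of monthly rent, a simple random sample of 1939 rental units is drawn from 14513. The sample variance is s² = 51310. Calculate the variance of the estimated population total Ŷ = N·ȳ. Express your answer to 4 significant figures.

Var(Ŷ) = N²·Var(ȳ) = N²·(1 − n/N)·s²/n.
f = 1939/14513 = 0.13360435; Var(ȳ) = 0.86639565·51310/1939 = 22.926643.
Var(Ŷ) = 14513² · 22.926643 = 4.8289739 × 10^9.

4.829 × 10^9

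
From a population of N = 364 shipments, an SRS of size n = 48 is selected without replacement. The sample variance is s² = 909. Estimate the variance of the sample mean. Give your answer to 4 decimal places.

16.4402

Under SRS without replacement, Var(ȳ) = (1 − f)·s²/n with f = n/N = 48/364 = 0.13186813.
Var(ȳ) = (1 − 0.13186813)·909/48 = 0.86813187·18.9375 = 16.440247.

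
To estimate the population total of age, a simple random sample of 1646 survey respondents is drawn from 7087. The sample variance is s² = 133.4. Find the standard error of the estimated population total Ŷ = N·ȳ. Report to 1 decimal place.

Var(Ŷ) = N²·Var(ȳ) = N²·(1 − n/N)·s²/n.
f = 1646/7087 = 0.23225624; Var(ȳ) = 0.76774376·133.4/1646 = 0.06222176.
Var(Ŷ) = 7087² · 0.06222176 = 3.1251233 × 10^6.
SE(Ŷ) = √(3.1251233 × 10^6) = 1767.8.

1767.8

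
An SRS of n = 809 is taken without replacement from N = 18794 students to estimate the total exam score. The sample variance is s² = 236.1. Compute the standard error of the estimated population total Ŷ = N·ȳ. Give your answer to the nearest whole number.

9932

Var(Ŷ) = N²·Var(ȳ) = N²·(1 − n/N)·s²/n.
f = 809/18794 = 0.04304565; Var(ȳ) = 0.95695435·236.1/809 = 0.27927926.
Var(Ŷ) = 18794² · 0.27927926 = 9.8645466 × 10^7.
SE(Ŷ) = √(9.8645466 × 10^7) = 9932.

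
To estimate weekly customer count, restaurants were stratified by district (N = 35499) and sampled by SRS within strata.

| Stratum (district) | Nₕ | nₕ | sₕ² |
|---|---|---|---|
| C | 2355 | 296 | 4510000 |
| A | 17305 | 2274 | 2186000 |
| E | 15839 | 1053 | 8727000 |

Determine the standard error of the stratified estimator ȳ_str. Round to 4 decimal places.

42.3942

Var(ȳ_str) = Σₕ Wₕ²(1 − fₕ)sₕ²/nₕ with Wₕ = Nₕ/N, N = 35499.
C: Wₕ = 0.06633990; term = 0.06633990²·(1 − 0.12569002)·4510000/296 = 58.627294.
A: Wₕ = 0.48747852; term = 0.48747852²·(1 − 0.13140711)·2186000/2274 = 198.42068.
E: Wₕ = 0.44618158; term = 0.44618158²·(1 − 0.06648147)·8727000/1053 = 1540.2202.
Sum = 1797.2682.
SE = √(1797.2682) = 42.3942.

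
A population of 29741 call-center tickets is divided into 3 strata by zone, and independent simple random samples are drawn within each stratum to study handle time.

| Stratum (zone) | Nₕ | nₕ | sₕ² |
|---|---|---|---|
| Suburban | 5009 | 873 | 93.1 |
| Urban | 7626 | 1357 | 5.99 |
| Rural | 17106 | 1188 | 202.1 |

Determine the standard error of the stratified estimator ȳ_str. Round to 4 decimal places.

Var(ȳ_str) = Σₕ Wₕ²(1 − fₕ)sₕ²/nₕ with Wₕ = Nₕ/N, N = 29741.
Suburban: Wₕ = 0.16842070; term = 0.16842070²·(1 − 0.17428628)·93.1/873 = 0.0024977897.
Urban: Wₕ = 0.25641370; term = 0.25641370²·(1 − 0.17794388)·5.99/1357 = 2.3857828 × 10^-4.
Rural: Wₕ = 0.57516560; term = 0.57516560²·(1 − 0.06944932)·202.1/1188 = 0.052369172.
Sum = 0.05510554.
SE = √(0.05510554) = 0.2347.

0.2347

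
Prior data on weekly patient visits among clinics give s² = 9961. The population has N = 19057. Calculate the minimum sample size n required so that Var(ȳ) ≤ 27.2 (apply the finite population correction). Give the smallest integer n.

Without fpc, n₀ = s²/D = 9961/27.2 = 366.2132.
With fpc, (1 − n/N)·s²/n ≤ D requires n ≥ n₀/(1 + n₀/N) = 366.2132/(1 + 366.2132/19057) = 359.3085.
Rounding up, n = 360.

360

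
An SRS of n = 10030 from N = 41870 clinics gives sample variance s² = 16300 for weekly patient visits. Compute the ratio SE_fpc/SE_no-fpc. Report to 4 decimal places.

0.8720

f = n/N = 10030/41870 = 0.23955099.
SE_no-fpc = √(s²/n) = 1.2748038; SE_fpc = √((1−f)s²/n) = 1.1116764.
Ratio = √(1−f) = 0.87203727.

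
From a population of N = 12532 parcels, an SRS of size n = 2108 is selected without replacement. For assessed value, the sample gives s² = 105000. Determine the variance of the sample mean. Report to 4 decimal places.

41.4317

Under SRS without replacement, Var(ȳ) = (1 − f)·s²/n with f = n/N = 2108/12532 = 0.16820938.
Var(ȳ) = (1 − 0.16820938)·105000/2108 = 0.83179062·49.810247 = 41.431696.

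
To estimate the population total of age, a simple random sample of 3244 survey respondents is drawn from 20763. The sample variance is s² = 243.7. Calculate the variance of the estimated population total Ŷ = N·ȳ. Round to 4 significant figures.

Var(Ŷ) = N²·Var(ȳ) = N²·(1 − n/N)·s²/n.
f = 3244/20763 = 0.15623946; Var(ȳ) = 0.84376054·243.7/3244 = 0.06338608.
Var(Ŷ) = 20763² · 0.06338608 = 2.7325877 × 10^7.

2.733 × 10^7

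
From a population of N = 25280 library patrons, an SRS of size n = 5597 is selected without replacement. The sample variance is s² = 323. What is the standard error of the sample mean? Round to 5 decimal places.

0.21197

Under SRS without replacement, Var(ȳ) = (1 − f)·s²/n with f = n/N = 5597/25280 = 0.22140032.
Var(ȳ) = (1 − 0.22140032)·323/5597 = 0.77859968·0.057709487 = 0.044932588.
SE(ȳ) = √(0.044932588) = 0.21197.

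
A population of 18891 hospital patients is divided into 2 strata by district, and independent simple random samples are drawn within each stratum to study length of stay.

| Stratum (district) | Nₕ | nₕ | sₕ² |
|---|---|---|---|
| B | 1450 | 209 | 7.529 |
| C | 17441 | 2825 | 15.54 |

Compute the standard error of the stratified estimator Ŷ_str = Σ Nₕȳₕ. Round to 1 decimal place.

Var(Ŷ_str) = Σₕ Nₕ²(1 − fₕ)sₕ²/nₕ.
B: 1450²·(1 − 209/1450)·7.529/209 = 64823.249.
C: 17441²·(1 − 2825/17441)·15.54/2825 = 1.4022727 × 10^6.
Sum = 1.4670959 × 10^6.
SE = √(1.4670959 × 10^6) = 1211.2.

1211.2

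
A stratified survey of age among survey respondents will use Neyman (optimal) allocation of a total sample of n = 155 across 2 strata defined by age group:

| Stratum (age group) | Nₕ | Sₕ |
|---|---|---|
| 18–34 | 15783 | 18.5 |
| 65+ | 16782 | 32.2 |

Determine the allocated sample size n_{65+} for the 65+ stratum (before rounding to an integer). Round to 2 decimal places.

Neyman allocation: nₕ = n·NₕSₕ / Σⱼ NⱼSⱼ.
Σ NⱼSⱼ = 15783·18.5 + 16782·32.2 = 832365.9.
n_{65+} = 155·16782·32.2 / 832365.9 = 100.63.

100.63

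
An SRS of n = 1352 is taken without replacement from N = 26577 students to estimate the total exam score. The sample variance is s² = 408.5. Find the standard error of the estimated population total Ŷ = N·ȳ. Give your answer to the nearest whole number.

Var(Ŷ) = N²·Var(ȳ) = N²·(1 − n/N)·s²/n.
f = 1352/26577 = 0.05087105; Var(ȳ) = 0.94912895·408.5/1352 = 0.28677454.
Var(Ŷ) = 26577² · 0.28677454 = 2.0255945 × 10^8.
SE(Ŷ) = √(2.0255945 × 10^8) = 14232.

14232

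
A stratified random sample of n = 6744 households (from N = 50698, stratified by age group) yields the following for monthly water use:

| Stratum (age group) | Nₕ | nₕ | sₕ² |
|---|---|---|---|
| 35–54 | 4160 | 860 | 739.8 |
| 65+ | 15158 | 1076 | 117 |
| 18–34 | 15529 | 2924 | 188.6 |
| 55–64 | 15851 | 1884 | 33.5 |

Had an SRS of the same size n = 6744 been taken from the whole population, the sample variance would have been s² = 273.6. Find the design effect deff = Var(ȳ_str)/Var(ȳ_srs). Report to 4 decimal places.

0.5706

Var(ȳ_str) = Σ Wₕ²(1−fₕ)sₕ²/nₕ with Wₕ = Nₕ/50698:
  35–54: (4160/50698)²·(1−860/4160)·739.8/860 = 0.0045945342
  65+: (15158/50698)²·(1−1076/15158)·117/1076 = 0.0090302168
  18–34: (15529/50698)²·(1−2924/15529)·188.6/2924 = 0.0049121204
  55–64: (15851/50698)²·(1−1884/15851)·33.5/1884 = 0.0015315883
  → Var(ȳ_str) = 0.02006846.
Var(ȳ_srs) = (1 − 6744/50698)·273.6/6744 = 0.035172732.
deff = 0.02006846 / 0.035172732 = 0.5706.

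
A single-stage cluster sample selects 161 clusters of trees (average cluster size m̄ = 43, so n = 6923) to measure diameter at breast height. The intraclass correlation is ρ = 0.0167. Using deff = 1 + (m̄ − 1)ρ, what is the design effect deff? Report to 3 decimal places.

deff = 1 + (43 − 1)·0.0167 = 1 + 0.7014 = 1.7014.

1.701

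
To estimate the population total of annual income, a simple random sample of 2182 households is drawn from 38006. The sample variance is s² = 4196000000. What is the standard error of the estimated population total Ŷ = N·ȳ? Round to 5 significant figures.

Var(Ŷ) = N²·Var(ȳ) = N²·(1 − n/N)·s²/n.
f = 2182/38006 = 0.05741199; Var(ȳ) = 0.94258801·4196000000/2182 = 1.8126028 × 10^6.
Var(Ŷ) = 38006² · (1.8126028 × 10^6) = 2.6182251 × 10^15.
SE(Ŷ) = √(2.6182251 × 10^15) = 5.1169 × 10^7.

5.1169 × 10^7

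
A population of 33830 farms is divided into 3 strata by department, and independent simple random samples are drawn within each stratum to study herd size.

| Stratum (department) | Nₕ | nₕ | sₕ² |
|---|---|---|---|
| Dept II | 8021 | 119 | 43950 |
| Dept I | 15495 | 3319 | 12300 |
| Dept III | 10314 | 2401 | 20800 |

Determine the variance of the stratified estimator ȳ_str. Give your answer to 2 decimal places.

Var(ȳ_str) = Σₕ Wₕ²(1 − fₕ)sₕ²/nₕ with Wₕ = Nₕ/N, N = 33830.
Dept II: Wₕ = 0.23709725; term = 0.23709725²·(1 − 0.01483606)·43950/119 = 20.453775.
Dept I: Wₕ = 0.45802542; term = 0.45802542²·(1 − 0.21419813)·12300/3319 = 0.61092808.
Dept III: Wₕ = 0.30487733; term = 0.30487733²·(1 − 0.23279038)·20800/2401 = 0.61778232.
Sum = 21.682485.

21.68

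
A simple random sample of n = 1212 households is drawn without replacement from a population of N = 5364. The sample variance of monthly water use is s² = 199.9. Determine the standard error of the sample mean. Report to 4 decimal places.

0.3573

Under SRS without replacement, Var(ȳ) = (1 − f)·s²/n with f = n/N = 1212/5364 = 0.22595078.
Var(ȳ) = (1 − 0.22595078)·199.9/1212 = 0.77404922·0.16493399 = 0.12766703.
SE(ȳ) = √(0.12766703) = 0.3573.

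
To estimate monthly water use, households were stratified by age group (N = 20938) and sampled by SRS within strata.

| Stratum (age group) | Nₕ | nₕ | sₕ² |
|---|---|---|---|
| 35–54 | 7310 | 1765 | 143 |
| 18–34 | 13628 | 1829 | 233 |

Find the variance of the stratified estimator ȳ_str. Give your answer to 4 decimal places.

0.0542

Var(ȳ_str) = Σₕ Wₕ²(1 − fₕ)sₕ²/nₕ with Wₕ = Nₕ/N, N = 20938.
35–54: Wₕ = 0.34912599; term = 0.34912599²·(1 − 0.24145007)·143/1765 = 0.0074910012.
18–34: Wₕ = 0.65087401; term = 0.65087401²·(1 − 0.13420898)·233/1829 = 0.046724983.
Sum = 0.054215984.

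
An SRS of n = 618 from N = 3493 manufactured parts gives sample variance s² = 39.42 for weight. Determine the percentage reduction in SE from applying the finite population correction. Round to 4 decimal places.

f = n/N = 618/3493 = 0.17692528.
SE_no-fpc = √(s²/n) = 0.25255971; SE_fpc = √((1−f)s²/n) = 0.22913092.
Ratio = √(1−f) = 0.90723466. Reduction = 100·(1 − 0.90723466) = 9.2765%.

9.2765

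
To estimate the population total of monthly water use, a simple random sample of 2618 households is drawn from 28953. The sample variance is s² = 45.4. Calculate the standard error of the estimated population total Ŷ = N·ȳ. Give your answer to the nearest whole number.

Var(Ŷ) = N²·Var(ȳ) = N²·(1 − n/N)·s²/n.
f = 2618/28953 = 0.09042241; Var(ȳ) = 0.90957759·45.4/2618 = 0.015773423.
Var(Ŷ) = 28953² · 0.015773423 = 1.3222485 × 10^7.
SE(Ŷ) = √(1.3222485 × 10^7) = 3636.

3636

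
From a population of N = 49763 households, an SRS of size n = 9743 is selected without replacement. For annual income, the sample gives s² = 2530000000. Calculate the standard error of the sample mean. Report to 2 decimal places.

456.98

Under SRS without replacement, Var(ȳ) = (1 − f)·s²/n with f = n/N = 9743/49763 = 0.19578804.
Var(ȳ) = (1 − 0.19578804)·2530000000/9743 = 0.80421196·259673.61 = 208832.63.
SE(ȳ) = √(208832.63) = 456.98.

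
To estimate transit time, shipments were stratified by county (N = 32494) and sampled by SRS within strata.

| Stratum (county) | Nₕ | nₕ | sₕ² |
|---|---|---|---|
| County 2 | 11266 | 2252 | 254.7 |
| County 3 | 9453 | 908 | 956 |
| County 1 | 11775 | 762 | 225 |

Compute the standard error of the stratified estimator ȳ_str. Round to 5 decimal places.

Var(ȳ_str) = Σₕ Wₕ²(1 − fₕ)sₕ²/nₕ with Wₕ = Nₕ/N, N = 32494.
County 2: Wₕ = 0.34671016; term = 0.34671016²·(1 − 0.19989348)·254.7/2252 = 0.010877811.
County 3: Wₕ = 0.29091525; term = 0.29091525²·(1 − 0.09605416)·956/908 = 0.080546638.
County 1: Wₕ = 0.36237459; term = 0.36237459²·(1 − 0.06471338)·225/762 = 0.036265006.
Sum = 0.12768946.
SE = √(0.12768946) = 0.35734.

0.35734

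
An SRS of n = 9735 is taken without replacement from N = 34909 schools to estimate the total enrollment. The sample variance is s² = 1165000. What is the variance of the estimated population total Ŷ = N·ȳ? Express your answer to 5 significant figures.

Var(Ŷ) = N²·Var(ȳ) = N²·(1 − n/N)·s²/n.
f = 9735/34909 = 0.27886791; Var(ȳ) = 0.72113209·1165000/9735 = 86.298806.
Var(Ŷ) = 34909² · 86.298806 = 1.0516703 × 10^11.

1.0517 × 10^11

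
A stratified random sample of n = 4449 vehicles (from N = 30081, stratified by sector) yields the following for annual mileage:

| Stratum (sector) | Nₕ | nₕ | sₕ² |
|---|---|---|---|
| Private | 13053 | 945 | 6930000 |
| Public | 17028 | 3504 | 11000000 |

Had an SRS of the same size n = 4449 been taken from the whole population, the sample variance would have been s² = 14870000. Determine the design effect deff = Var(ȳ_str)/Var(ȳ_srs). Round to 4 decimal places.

Var(ȳ_str) = Σ Wₕ²(1−fₕ)sₕ²/nₕ with Wₕ = Nₕ/30081:
  Private: (13053/30081)²·(1−945/13053)·6930000/945 = 1280.854
  Public: (17028/30081)²·(1−3504/17028)·11000000/3504 = 798.93758
  → Var(ȳ_str) = 2079.7916.
Var(ȳ_srs) = (1 − 4449/30081)·14870000/4449 = 2847.9921.
deff = 2079.7916 / 2847.9921 = 0.7303.

0.7303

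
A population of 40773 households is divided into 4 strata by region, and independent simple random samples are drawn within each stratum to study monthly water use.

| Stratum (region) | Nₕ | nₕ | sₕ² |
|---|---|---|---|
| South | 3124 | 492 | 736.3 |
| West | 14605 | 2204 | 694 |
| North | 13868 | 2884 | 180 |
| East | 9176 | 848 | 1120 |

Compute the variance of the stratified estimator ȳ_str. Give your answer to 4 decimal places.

Var(ȳ_str) = Σₕ Wₕ²(1 − fₕ)sₕ²/nₕ with Wₕ = Nₕ/N, N = 40773.
South: Wₕ = 0.07661933; term = 0.07661933²·(1 − 0.15749040)·736.3/492 = 0.0074018669.
West: Wₕ = 0.35820273; term = 0.35820273²·(1 − 0.15090722)·694/2204 = 0.034305268.
North: Wₕ = 0.34012704; term = 0.34012704²·(1 − 0.20796077)·180/2884 = 0.005718818.
East: Wₕ = 0.22505089; term = 0.22505089²·(1 − 0.09241500)·1120/848 = 0.060711499.
Sum = 0.10813745.

0.1081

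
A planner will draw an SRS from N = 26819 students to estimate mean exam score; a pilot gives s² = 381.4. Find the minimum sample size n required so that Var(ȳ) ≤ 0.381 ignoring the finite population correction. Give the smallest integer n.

1002

Without fpc, n₀ = s²/D = 381.4/0.381 = 1001.0499.
Rounding up, n = 1002.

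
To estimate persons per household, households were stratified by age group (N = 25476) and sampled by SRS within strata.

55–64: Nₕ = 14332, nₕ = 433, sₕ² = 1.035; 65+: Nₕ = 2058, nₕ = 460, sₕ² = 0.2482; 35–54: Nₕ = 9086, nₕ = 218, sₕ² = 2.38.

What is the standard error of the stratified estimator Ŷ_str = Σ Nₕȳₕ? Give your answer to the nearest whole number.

1165

Var(Ŷ_str) = Σₕ Nₕ²(1 − fₕ)sₕ²/nₕ.
55–64: 14332²·(1 − 433/14332)·1.035/433 = 476148.92.
65+: 2058²·(1 − 460/2058)·0.2482/460 = 1774.4595.
35–54: 9086²·(1 − 218/9086)·2.38/218 = 879668.18.
Sum = 1.3575916 × 10^6.
SE = √(1.3575916 × 10^6) = 1165.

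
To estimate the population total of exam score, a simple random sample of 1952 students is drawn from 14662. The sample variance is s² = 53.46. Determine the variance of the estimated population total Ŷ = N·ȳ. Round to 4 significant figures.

Var(Ŷ) = N²·Var(ȳ) = N²·(1 − n/N)·s²/n.
f = 1952/14662 = 0.13313327; Var(ȳ) = 0.86686673·53.46/1952 = 0.023741135.
Var(Ŷ) = 14662² · 0.023741135 = 5.1037325 × 10^6.

5.104 × 10^6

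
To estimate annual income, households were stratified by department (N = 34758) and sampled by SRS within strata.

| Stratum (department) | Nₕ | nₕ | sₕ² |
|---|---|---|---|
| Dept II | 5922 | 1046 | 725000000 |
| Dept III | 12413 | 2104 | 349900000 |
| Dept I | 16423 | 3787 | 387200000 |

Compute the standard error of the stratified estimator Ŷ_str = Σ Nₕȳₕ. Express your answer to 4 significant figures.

7.907 × 10^6

Var(Ŷ_str) = Σₕ Nₕ²(1 − fₕ)sₕ²/nₕ.
Dept II: 5922²·(1 − 1046/5922)·725000000/1046 = 2.0014209 × 10^13.
Dept III: 12413²·(1 − 2104/12413)·349900000/2104 = 2.1280974 × 10^13.
Dept I: 16423²·(1 − 3787/16423)·387200000/3787 = 2.1217888 × 10^13.
Sum = 6.2513071 × 10^13.
SE = √(6.2513071 × 10^13) = 7.907 × 10^6.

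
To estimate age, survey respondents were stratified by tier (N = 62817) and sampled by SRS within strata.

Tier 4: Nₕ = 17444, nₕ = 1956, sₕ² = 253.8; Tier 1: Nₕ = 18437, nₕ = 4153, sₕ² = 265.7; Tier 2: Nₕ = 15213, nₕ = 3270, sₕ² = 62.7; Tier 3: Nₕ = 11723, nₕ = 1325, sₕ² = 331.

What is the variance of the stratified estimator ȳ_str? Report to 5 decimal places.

Var(ȳ_str) = Σₕ Wₕ²(1 − fₕ)sₕ²/nₕ with Wₕ = Nₕ/N, N = 62817.
Tier 4: Wₕ = 0.27769553; term = 0.27769553²·(1 − 0.11213025)·253.8/1956 = 0.0088840256.
Tier 1: Wₕ = 0.29350335; term = 0.29350335²·(1 − 0.22525357)·265.7/4153 = 0.0042698767.
Tier 2: Wₕ = 0.24217966; term = 0.24217966²·(1 − 0.21494774)·62.7/3270 = 8.8286379 × 10^-4.
Tier 3: Wₕ = 0.18662146; term = 0.18662146²·(1 − 0.11302568)·331/1325 = 0.0077169611.
Sum = 0.021753727.

0.02175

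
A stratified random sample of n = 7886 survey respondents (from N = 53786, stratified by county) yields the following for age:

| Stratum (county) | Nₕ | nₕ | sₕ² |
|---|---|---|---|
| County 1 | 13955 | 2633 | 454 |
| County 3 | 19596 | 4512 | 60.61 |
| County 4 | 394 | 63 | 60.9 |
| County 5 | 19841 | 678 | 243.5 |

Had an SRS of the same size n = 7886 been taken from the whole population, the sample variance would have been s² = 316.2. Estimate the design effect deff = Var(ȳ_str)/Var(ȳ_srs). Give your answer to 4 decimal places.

1.6961

Var(ȳ_str) = Σ Wₕ²(1−fₕ)sₕ²/nₕ with Wₕ = Nₕ/53786:
  County 1: (13955/53786)²·(1−2633/13955)·454/2633 = 0.00941715
  County 3: (19596/53786)²·(1−4512/19596)·60.61/4512 = 0.0013725262
  County 4: (394/53786)²·(1−63/394)·60.9/63 = 4.3577515 × 10^-5
  County 5: (19841/53786)²·(1−678/19841)·243.5/678 = 0.047201721
  → Var(ȳ_str) = 0.058034975.
Var(ȳ_srs) = (1 − 7886/53786)·316.2/7886 = 0.03421752.
deff = 0.058034975 / 0.03421752 = 1.6961.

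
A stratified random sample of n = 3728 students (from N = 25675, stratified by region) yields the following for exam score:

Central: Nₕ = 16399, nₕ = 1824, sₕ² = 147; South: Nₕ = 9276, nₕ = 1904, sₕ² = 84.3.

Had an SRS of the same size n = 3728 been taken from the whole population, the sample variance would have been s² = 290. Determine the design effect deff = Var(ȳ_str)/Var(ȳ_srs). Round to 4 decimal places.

0.5085

Var(ȳ_str) = Σ Wₕ²(1−fₕ)sₕ²/nₕ with Wₕ = Nₕ/25675:
  Central: (16399/25675)²·(1−1824/16399)·147/1824 = 0.029221165
  South: (9276/25675)²·(1−1904/9276)·84.3/1904 = 0.0045928873
  → Var(ȳ_str) = 0.033814052.
Var(ȳ_srs) = (1 − 3728/25675)·290/3728 = 0.066494665.
deff = 0.033814052 / 0.066494665 = 0.5085.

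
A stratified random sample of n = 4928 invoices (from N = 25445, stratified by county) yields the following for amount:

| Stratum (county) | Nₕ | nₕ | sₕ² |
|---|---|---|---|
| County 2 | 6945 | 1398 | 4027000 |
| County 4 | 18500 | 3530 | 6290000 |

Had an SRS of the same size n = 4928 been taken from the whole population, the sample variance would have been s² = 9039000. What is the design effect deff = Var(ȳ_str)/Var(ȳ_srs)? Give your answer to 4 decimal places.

Var(ȳ_str) = Σ Wₕ²(1−fₕ)sₕ²/nₕ with Wₕ = Nₕ/25445:
  County 2: (6945/25445)²·(1−1398/6945)·4027000/1398 = 171.39572
  County 4: (18500/25445)²·(1−3530/18500)·6290000/3530 = 762.1923
  → Var(ȳ_str) = 933.58802.
Var(ȳ_srs) = (1 − 4928/25445)·9039000/4928 = 1478.9759.
deff = 933.58802 / 1478.9759 = 0.6312.

0.6312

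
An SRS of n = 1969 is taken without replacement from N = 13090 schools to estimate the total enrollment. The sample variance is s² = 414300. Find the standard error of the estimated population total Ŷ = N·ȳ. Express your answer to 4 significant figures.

175000

Var(Ŷ) = N²·Var(ȳ) = N²·(1 − n/N)·s²/n.
f = 1969/13090 = 0.15042017; Var(ȳ) = 0.84957983·414300/1969 = 178.76126.
Var(Ŷ) = 13090² · 178.76126 = 3.0630402 × 10^10.
SE(Ŷ) = √(3.0630402 × 10^10) = 175000.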